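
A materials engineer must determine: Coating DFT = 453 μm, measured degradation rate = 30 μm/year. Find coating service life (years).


Service life = thickness / degradation rate
Life = 453 / 30 = 15.1 years

15.1 years


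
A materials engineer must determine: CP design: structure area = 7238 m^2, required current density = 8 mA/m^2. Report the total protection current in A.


I = area * current density, then convert mA → A (÷1000)
I = 7238 * 8 / 1000 = 57.9 A

57.9 A


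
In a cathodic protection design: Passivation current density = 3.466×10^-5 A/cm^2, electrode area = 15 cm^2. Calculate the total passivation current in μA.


I = i_pass * A, then convert A → μA (×10^6)
I = 3.466×10^-5 * 15 * 10^6 = 519.9 μA

519.9 μA


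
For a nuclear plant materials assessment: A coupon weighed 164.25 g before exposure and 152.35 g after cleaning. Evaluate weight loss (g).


Weight loss = initial − final
WL = 164.25 − 152.35 = 11.9 g

11.9 g


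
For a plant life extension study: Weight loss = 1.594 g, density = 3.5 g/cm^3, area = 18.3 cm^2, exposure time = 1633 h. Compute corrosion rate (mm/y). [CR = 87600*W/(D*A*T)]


Apply the mm/y weight-loss relation: CR = 87600 * W / (D * A * T)
Numerator: 87600 * 1.594 = 139634.4
Denominator: 3.5 * 18.3 * 1633 = 104593.65
CR = 139634.4 / 104593.65 = 1.335018 mm/y

1.335018 mm/y


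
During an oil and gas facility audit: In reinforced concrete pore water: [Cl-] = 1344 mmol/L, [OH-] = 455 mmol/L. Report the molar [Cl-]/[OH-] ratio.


Threshold parameter = [Cl-] / [OH-] (molar basis; both in mmol/L, so units cancel)
Ratio = 1344 / 455 = 2.95

2.95


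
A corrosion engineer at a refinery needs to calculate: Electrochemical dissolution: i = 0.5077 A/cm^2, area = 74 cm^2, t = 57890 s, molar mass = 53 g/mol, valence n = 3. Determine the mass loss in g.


Apply Faraday's law: m = i*A*t*M / (n*F)
Total charge passed Q = i*A*t = 0.5077*74*57890 = 2174915.722 C
m = Q*M/(n*F) = 2174915.722*53/(3*96485) = 398.233 g

398.233 g


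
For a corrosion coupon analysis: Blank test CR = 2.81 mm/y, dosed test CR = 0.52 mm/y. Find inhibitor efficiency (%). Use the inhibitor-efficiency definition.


Apply the inhibitor-efficiency definition: IE = (CR_blank − CR_inh)/CR_blank × 100
IE = (2.81 − 0.52) / 2.81 × 100
IE = 2.29 / 2.81 × 100 = 81.5 %

81.5 %


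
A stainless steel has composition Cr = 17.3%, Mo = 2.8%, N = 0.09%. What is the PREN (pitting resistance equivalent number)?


Apply the PREN formula: PREN = Cr + 3.3*Mo + 16*N
PREN = 17.3 + 3.3*2.8 + 16*0.09
PREN = 17.3 + 9.24 + 1.44 = 27.98

27.98


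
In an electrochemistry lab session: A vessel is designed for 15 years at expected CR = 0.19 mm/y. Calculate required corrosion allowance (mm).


Corrosion allowance = CR × design life
CA = 0.19 * 15 = 2.85 mm

2.85 mm


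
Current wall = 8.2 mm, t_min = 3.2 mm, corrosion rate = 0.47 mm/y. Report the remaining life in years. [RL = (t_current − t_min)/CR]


Apply the remaining-life relation: RL = (t_current − t_min) / CR
RL = (8.2 − 3.2) / 0.47 = 5.0 / 0.47 = 10.6 years

10.6 years


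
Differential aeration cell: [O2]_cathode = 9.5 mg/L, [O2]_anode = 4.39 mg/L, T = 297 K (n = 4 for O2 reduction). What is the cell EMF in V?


Apply the Nernst concentration-cell relation: E = (RT/nF)*ln(C_cathode/C_anode)
RT/nF = 8.314*297/(4*96485) = 0.00639804 V
ln(9.5/4.39) = 0.77196
E = 0.00639804 * 0.77196 = 0.00494 V

0.00494 V


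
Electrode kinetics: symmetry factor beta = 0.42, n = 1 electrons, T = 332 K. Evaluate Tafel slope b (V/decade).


Apply the Tafel slope relation: b = 2.303*R*T/(beta*n*F)
Numerator: 2.303 * 8.314 * 332 = 6356.85
Denominator: 0.42 * 1 * 96485 = 40523.7
b = 6356.85 / 40523.7 = 0.1569 V/decade

0.1569 V/decade


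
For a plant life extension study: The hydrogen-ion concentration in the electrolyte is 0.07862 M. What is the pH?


pH = −log10[H+]
pH = −log10(0.07862) = 1.1

1.1


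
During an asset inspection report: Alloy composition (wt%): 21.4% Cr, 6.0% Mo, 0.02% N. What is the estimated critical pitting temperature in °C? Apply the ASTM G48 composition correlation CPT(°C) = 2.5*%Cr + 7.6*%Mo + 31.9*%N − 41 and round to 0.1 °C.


Apply the ASTM G48 empirical CPT estimate: CPT(°C) = 2.5*%Cr + 7.6*%Mo + 31.9*%N − 41
2.5*21.4 = 53.5; 7.6*6.0 = 45.6; 31.9*0.02 = 0.638
CPT = 53.5 + 45.6 + 0.638 − 41 = 58.738 °C
Rounded to 0.1 °C: CPT ≈ 58.7 °C

58.7 °C


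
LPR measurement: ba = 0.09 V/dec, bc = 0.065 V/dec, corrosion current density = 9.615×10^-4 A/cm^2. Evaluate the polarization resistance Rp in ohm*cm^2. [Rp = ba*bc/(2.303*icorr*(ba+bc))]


Apply the Stern-Geary equation: Rp = ba*bc / (2.303*icorr*(ba+bc))
ba*bc = 0.09*0.065 = 0.00585
ba+bc = 0.155; 2.303*icorr*(ba+bc) = 2.303*9.615×10^-4*0.155 = 3.4322185×10^-4
Rp = 0.00585 / 3.4322185×10^-4 = 17.0 ohm*cm^2

17.0 ohm*cm^2


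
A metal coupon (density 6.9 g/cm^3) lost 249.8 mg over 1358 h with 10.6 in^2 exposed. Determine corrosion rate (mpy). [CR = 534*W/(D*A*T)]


Apply the mpy weight-loss relation: CR = 534 * W / (D * A * T)
Numerator: 534 * 249.8 = 133393.2
Denominator: 6.9 * 10.6 * 1358 = 99324.12
CR = 133393.2 / 99324.12 = 1.34301 mpy

1.34301 mpy


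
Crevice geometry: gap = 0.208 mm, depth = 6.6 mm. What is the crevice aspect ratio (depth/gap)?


Aspect ratio = depth / gap
Ratio = 6.6 / 0.208 = 31.7

31.7


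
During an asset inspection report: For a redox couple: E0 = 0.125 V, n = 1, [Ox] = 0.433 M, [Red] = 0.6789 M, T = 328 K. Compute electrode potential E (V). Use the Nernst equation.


Apply the Nernst equation: E = E0 + (RT/nF)*ln([Ox]/[Red])
Step 1: RT/nF = 8.314*328/(1*96485) = 0.02826338 V
Step 2: [Ox]/[Red] = 0.433/0.6789 = 0.637796
Step 3: ln(0.637796) = -0.449737
Step 4: correction = 0.02826338 * -0.449737 = -0.013 V
E = 0.125 + -0.013 = 0.112 V

0.112 V


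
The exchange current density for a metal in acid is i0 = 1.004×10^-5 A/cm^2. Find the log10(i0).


i0 = 1.004×10^-5 A/cm^2
log10(i0) = -4.998

-4.998


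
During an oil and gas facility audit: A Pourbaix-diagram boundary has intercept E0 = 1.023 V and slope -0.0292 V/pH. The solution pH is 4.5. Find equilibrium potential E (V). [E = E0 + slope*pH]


Apply the Pourbaix line equation: E = E0 + slope*pH
E = 1.023 + (-0.0292)*4.5 = 1.023 + (-0.1314) = 0.8916 V
Rounded to 3 decimal places: E = 0.892 V

0.892 V


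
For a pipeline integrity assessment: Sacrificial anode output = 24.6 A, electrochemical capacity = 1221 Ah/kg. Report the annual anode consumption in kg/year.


Annual consumption = current * hours per year / capacity
Rate = 24.6 * 8760 / 1221 = 176.5 kg/year

176.5 kg/year


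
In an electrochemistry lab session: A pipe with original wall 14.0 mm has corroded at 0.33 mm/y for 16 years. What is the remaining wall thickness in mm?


Remaining wall = original − CR × time
t = 14.0 − 0.33*16 = 14.0 − 5.28 = 8.72 mm

8.72 mm


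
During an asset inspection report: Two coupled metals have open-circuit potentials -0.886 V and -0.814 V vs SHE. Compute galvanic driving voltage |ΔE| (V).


Driving voltage is the absolute potential difference.
|ΔE| = |-0.886 − (-0.814)| = 0.072 V

0.072 V


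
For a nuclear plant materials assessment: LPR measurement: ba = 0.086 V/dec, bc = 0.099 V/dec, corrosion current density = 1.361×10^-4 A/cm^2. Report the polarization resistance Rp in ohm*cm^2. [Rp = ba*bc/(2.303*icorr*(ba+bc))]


Apply the Stern-Geary equation: Rp = ba*bc / (2.303*icorr*(ba+bc))
ba*bc = 0.086*0.099 = 0.008514
ba+bc = 0.185; 2.303*icorr*(ba+bc) = 2.303*1.361×10^-4*0.185 = 5.7986085×10^-5
Rp = 0.008514 / 5.7986085×10^-5 = 146.8 ohm*cm^2

146.8 ohm*cm^2


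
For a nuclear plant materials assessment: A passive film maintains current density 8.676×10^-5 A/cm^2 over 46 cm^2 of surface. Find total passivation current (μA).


I = i_pass * A, then convert A → μA (×10^6)
I = 8.676×10^-5 * 46 * 10^6 = 3990.96 μA

3990.96 μA


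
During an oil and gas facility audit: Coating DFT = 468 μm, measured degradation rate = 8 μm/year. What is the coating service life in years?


Service life = thickness / degradation rate
Life = 468 / 8 = 58.5 years

58.5 years


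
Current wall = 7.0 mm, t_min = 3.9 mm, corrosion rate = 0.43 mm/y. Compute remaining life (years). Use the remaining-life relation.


Apply the remaining-life relation: RL = (t_current − t_min) / CR
RL = (7.0 − 3.9) / 0.43 = 3.1 / 0.43 = 7.2 years

7.2 years


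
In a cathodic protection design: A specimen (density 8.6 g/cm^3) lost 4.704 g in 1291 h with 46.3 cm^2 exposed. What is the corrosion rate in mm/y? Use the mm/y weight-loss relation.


Apply the mm/y weight-loss relation: CR = 87600 * W / (D * A * T)
Numerator: 87600 * 4.704 = 412070.4
Denominator: 8.6 * 46.3 * 1291 = 514050.38
CR = 412070.4 / 514050.38 = 0.80161 mm/y

0.80161 mm/y


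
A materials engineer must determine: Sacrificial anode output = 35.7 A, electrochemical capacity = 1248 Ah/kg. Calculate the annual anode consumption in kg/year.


Annual consumption = current * hours per year / capacity
Rate = 35.7 * 8760 / 1248 = 250.6 kg/year

250.6 kg/year


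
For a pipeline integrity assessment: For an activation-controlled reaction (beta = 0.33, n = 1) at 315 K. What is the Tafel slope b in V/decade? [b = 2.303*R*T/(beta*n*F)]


Apply the Tafel slope relation: b = 2.303*R*T/(beta*n*F)
Numerator: 2.303 * 8.314 * 315 = 6031.35
Denominator: 0.33 * 1 * 96485 = 31840.05
b = 6031.35 / 31840.05 = 0.189 V/decade

0.189 V/decade


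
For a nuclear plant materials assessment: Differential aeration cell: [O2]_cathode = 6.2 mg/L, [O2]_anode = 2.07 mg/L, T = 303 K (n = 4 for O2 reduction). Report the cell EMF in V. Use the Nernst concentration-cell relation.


Apply the Nernst concentration-cell relation: E = (RT/nF)*ln(C_cathode/C_anode)
RT/nF = 8.314*303/(4*96485) = 0.00652729 V
ln(6.2/2.07) = 1.097
E = 0.00652729 * 1.097 = 0.00716 V

0.00716 V


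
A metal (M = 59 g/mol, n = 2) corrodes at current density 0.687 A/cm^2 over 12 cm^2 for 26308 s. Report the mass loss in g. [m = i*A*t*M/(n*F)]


Apply Faraday's law: m = i*A*t*M / (n*F)
Total charge passed Q = i*A*t = 0.687*12*26308 = 216883.152 C
m = Q*M/(n*F) = 216883.152*59/(2*96485) = 66.3114 g

66.3114 g


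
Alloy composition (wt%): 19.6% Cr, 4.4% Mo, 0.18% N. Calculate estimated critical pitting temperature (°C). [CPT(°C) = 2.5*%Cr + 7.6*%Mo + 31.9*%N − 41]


Apply the ASTM G48 empirical CPT estimate: CPT(°C) = 2.5*%Cr + 7.6*%Mo + 31.9*%N − 41
2.5*19.6 = 49; 7.6*4.4 = 33.44; 31.9*0.18 = 5.742
CPT = 49 + 33.44 + 5.742 − 41 = 47.182 °C
Rounded to 0.1 °C: CPT ≈ 47.2 °C

47.2 °C


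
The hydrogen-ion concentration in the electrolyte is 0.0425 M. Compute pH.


pH = −log10[H+]
pH = −log10(0.0425) = 1.37

1.37


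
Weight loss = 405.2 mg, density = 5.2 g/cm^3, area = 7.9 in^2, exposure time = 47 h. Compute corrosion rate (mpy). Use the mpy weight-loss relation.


Apply the mpy weight-loss relation: CR = 534 * W / (D * A * T)
Numerator: 534 * 405.2 = 216376.8
Denominator: 5.2 * 7.9 * 47 = 1930.76
CR = 216376.8 / 1930.76 = 112.0682 mpy

112.0682 mpy


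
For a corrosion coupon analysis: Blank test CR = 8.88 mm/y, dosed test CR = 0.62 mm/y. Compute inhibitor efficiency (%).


Apply the inhibitor-efficiency definition: IE = (CR_blank − CR_inh)/CR_blank × 100
IE = (8.88 − 0.62) / 8.88 × 100
IE = 8.26 / 8.88 × 100 = 93.0 %

93.0 %


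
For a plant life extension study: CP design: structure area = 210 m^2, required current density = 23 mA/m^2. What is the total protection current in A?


I = area * current density, then convert mA → A (÷1000)
I = 210 * 23 / 1000 = 4.83 A

4.83 A


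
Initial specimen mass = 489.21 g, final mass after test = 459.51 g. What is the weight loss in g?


Weight loss = initial − final
WL = 489.21 − 459.51 = 29.7 g

29.7 g


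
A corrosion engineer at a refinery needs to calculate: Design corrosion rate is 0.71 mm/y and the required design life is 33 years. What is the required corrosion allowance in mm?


Corrosion allowance = CR × design life
CA = 0.71 * 33 = 23.43 mm

23.43 mm


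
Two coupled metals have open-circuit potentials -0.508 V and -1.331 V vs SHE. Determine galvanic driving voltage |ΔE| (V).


Driving voltage is the absolute potential difference.
|ΔE| = |-0.508 − (-1.331)| = 0.823 V

0.823 V


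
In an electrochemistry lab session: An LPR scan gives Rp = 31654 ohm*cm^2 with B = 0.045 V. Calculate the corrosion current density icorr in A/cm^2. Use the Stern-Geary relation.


Apply the Stern-Geary relation: icorr = B / Rp
icorr = 0.045 / 31654 = 1.422×10^-6 A/cm^2

1.422×10^-6 A/cm^2


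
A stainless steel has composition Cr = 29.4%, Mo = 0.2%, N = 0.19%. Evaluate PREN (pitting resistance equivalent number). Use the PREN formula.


Apply the PREN formula: PREN = Cr + 3.3*Mo + 16*N
PREN = 29.4 + 3.3*0.2 + 16*0.19
PREN = 29.4 + 0.66 + 3.04 = 33.1

33.1


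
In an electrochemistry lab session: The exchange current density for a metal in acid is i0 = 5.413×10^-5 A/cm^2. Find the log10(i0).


i0 = 5.413×10^-5 A/cm^2
log10(i0) = -4.267

-4.267


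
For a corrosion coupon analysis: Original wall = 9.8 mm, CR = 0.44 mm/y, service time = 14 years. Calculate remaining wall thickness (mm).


Remaining wall = original − CR × time
t = 9.8 − 0.44*14 = 9.8 − 6.16 = 3.64 mm

3.64 mm


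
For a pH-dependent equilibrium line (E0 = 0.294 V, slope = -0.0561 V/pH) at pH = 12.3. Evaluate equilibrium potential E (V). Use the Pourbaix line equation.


Apply the Pourbaix line equation: E = E0 + slope*pH
E = 0.294 + (-0.0561)*12.3 = 0.294 + (-0.69003) = -0.39603 V
Rounded to 4 decimal places: E = -0.3960 V

-0.3960 V


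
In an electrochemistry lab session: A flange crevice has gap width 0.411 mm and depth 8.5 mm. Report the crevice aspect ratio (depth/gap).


Aspect ratio = depth / gap
Ratio = 8.5 / 0.411 = 20.7

20.7


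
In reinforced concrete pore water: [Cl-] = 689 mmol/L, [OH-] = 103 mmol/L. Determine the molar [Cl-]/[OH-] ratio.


Threshold parameter = [Cl-] / [OH-] (molar basis; both in mmol/L, so units cancel)
Ratio = 689 / 103 = 6.69

6.69


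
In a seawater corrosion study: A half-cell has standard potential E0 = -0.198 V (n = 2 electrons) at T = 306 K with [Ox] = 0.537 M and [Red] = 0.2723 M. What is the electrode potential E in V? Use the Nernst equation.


Apply the Nernst equation: E = E0 + (RT/nF)*ln([Ox]/[Red])
Step 1: RT/nF = 8.314*306/(2*96485) = 0.01318383 V
Step 2: [Ox]/[Red] = 0.537/0.2723 = 1.97209
Step 3: ln(1.97209) = 0.679094
Step 4: correction = 0.01318383 * 0.679094 = 0.009 V
E = -0.198 + 0.009 = -0.189 V

-0.189 V


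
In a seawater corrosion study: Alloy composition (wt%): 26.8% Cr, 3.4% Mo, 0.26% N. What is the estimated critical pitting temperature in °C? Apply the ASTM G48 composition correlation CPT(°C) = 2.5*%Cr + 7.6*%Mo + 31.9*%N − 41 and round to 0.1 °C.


Apply the ASTM G48 empirical CPT estimate: CPT(°C) = 2.5*%Cr + 7.6*%Mo + 31.9*%N − 41
2.5*26.8 = 67; 7.6*3.4 = 25.84; 31.9*0.26 = 8.294
CPT = 67 + 25.84 + 8.294 − 41 = 60.134 °C
Rounded to 0.1 °C: CPT ≈ 60.1 °C

60.1 °C


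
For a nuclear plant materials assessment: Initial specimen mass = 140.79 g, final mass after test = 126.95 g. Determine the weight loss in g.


Weight loss = initial − final
WL = 140.79 − 126.95 = 13.84 g

13.84 g


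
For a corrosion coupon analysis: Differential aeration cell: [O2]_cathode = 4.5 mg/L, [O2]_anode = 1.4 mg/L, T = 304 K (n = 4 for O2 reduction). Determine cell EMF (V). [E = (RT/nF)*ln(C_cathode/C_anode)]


Apply the Nernst concentration-cell relation: E = (RT/nF)*ln(C_cathode/C_anode)
RT/nF = 8.314*304/(4*96485) = 0.00654883 V
ln(4.5/1.4) = 1.16761
E = 0.00654883 * 1.16761 = 0.00765 V

0.00765 V


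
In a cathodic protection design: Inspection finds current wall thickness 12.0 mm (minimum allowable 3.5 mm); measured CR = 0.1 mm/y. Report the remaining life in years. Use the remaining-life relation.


Apply the remaining-life relation: RL = (t_current − t_min) / CR
RL = (12.0 − 3.5) / 0.1 = 8.5 / 0.1 = 85.0 years

85.0 years


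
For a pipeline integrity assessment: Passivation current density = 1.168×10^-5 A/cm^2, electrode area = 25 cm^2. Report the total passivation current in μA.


I = i_pass * A, then convert A → μA (×10^6)
I = 1.168×10^-5 * 25 * 10^6 = 292.0 μA

292.0 μA


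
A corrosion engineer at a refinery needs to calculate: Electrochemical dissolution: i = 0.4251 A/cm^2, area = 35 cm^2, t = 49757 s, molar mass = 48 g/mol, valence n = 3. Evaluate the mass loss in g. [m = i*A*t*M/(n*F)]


Apply Faraday's law: m = i*A*t*M / (n*F)
Total charge passed Q = i*A*t = 0.4251*35*49757 = 740309.5245 C
m = Q*M/(n*F) = 740309.5245*48/(3*96485) = 122.7647 g

122.7647 g


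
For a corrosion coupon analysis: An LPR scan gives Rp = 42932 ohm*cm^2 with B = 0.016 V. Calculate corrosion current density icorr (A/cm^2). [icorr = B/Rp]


Apply the Stern-Geary relation: icorr = B / Rp
icorr = 0.016 / 42932 = 3.727×10^-7 A/cm^2

3.727×10^-7 A/cm^2


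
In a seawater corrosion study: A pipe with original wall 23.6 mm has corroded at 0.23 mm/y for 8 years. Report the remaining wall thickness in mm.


Remaining wall = original − CR × time
t = 23.6 − 0.23*8 = 23.6 − 1.84 = 21.76 mm

21.76 mm


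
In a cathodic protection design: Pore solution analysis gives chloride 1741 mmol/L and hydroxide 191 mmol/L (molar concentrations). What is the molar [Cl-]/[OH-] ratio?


Threshold parameter = [Cl-] / [OH-] (molar basis; both in mmol/L, so units cancel)
Ratio = 1741 / 191 = 9.12

9.12


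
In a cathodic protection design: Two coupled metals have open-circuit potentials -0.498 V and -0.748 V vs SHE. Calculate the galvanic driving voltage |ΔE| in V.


Driving voltage is the absolute potential difference.
|ΔE| = |-0.498 − (-0.748)| = 0.25 V

0.25 V


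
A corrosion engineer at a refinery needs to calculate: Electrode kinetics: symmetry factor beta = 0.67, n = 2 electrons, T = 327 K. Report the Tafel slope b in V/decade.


Apply the Tafel slope relation: b = 2.303*R*T/(beta*n*F)
Numerator: 2.303 * 8.314 * 327 = 6261.12
Denominator: 0.67 * 2 * 96485 = 129289.9
b = 6261.12 / 129289.9 = 0.0484 V/decade

0.0484 V/decade


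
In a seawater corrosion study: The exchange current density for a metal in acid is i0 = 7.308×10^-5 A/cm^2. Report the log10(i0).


i0 = 7.308×10^-5 A/cm^2
log10(i0) = -4.136

-4.136


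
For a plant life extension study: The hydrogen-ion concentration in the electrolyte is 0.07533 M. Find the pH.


pH = −log10[H+]
pH = −log10(0.07533) = 1.12

1.12


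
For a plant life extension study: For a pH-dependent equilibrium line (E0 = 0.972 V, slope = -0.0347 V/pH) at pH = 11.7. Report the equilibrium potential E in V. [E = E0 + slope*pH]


Apply the Pourbaix line equation: E = E0 + slope*pH
E = 0.972 + (-0.0347)*11.7 = 0.972 + (-0.40599) = 0.56601 V
Rounded to 4 decimal places: E = 0.5660 V

0.5660 V


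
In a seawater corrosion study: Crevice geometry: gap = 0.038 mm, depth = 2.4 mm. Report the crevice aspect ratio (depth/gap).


Aspect ratio = depth / gap
Ratio = 2.4 / 0.038 = 63.2

63.2


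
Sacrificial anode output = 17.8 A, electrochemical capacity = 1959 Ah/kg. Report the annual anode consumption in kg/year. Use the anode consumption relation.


Annual consumption = current * hours per year / capacity
Rate = 17.8 * 8760 / 1959 = 79.6 kg/year

79.6 kg/year


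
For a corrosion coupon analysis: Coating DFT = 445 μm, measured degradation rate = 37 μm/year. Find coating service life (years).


Service life = thickness / degradation rate
Life = 445 / 37 = 12.0 years

12.0 years


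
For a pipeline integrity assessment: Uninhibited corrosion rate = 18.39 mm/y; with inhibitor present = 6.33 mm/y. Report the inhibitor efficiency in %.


Apply the inhibitor-efficiency definition: IE = (CR_blank − CR_inh)/CR_blank × 100
IE = (18.39 − 6.33) / 18.39 × 100
IE = 12.06 / 18.39 × 100 = 65.6 %

65.6 %


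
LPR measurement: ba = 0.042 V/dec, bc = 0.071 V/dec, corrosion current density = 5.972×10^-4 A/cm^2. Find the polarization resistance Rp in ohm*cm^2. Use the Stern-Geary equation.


Apply the Stern-Geary equation: Rp = ba*bc / (2.303*icorr*(ba+bc))
ba*bc = 0.042*0.071 = 0.002982
ba+bc = 0.113; 2.303*icorr*(ba+bc) = 2.303*5.972×10^-4*0.113 = 1.5541473×10^-4
Rp = 0.002982 / 1.5541473×10^-4 = 19.2 ohm*cm^2

19.2 ohm*cm^2


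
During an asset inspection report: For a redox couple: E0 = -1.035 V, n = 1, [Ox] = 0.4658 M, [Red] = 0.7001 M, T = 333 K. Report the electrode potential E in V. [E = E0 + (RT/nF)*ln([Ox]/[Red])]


Apply the Nernst equation: E = E0 + (RT/nF)*ln([Ox]/[Red])
Step 1: RT/nF = 8.314*333/(1*96485) = 0.02869422 V
Step 2: [Ox]/[Red] = 0.4658/0.7001 = 0.665334
Step 3: ln(0.665334) = -0.407466
Step 4: correction = 0.02869422 * -0.407466 = -0.0117 V
E = -1.035 + -0.0117 = -1.0467 V

-1.0467 V


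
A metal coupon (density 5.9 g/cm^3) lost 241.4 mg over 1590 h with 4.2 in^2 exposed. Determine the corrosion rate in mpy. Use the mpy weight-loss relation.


Apply the mpy weight-loss relation: CR = 534 * W / (D * A * T)
Numerator: 534 * 241.4 = 128907.6
Denominator: 5.9 * 4.2 * 1590 = 39400.2
CR = 128907.6 / 39400.2 = 3.27175 mpy

3.27175 mpy


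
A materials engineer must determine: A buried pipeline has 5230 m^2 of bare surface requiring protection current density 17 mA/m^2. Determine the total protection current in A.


I = area * current density, then convert mA → A (÷1000)
I = 5230 * 17 / 1000 = 88.91 A

88.91 A


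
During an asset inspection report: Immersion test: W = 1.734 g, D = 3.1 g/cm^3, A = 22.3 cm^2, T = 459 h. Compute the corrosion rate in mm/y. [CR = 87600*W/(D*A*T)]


Apply the mm/y weight-loss relation: CR = 87600 * W / (D * A * T)
Numerator: 87600 * 1.734 = 151898.4
Denominator: 3.1 * 22.3 * 459 = 31730.67
CR = 151898.4 / 31730.67 = 4.7871 mm/y

4.7871 mm/y


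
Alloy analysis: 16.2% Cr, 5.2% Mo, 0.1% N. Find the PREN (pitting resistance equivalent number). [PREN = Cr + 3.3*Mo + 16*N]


Apply the PREN formula: PREN = Cr + 3.3*Mo + 16*N
PREN = 16.2 + 3.3*5.2 + 16*0.1
PREN = 16.2 + 17.16 + 1.6 = 34.96

34.96


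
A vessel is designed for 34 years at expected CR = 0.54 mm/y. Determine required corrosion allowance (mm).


Corrosion allowance = CR × design life
CA = 0.54 * 34 = 18.36 mm

18.36 mm


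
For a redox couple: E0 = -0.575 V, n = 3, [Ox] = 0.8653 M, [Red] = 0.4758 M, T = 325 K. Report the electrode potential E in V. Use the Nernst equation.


Apply the Nernst equation: E = E0 + (RT/nF)*ln([Ox]/[Red])
Step 1: RT/nF = 8.314*325/(3*96485) = 0.00933496 V
Step 2: [Ox]/[Red] = 0.8653/0.4758 = 1.818621
Step 3: ln(1.818621) = 0.598079
Step 4: correction = 0.00933496 * 0.598079 = 0.006 V
E = -0.575 + 0.006 = -0.569 V

-0.569 V


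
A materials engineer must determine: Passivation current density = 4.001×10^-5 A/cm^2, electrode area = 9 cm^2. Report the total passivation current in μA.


I = i_pass * A, then convert A → μA (×10^6)
I = 4.001×10^-5 * 9 * 10^6 = 360.09 μA

360.09 μA


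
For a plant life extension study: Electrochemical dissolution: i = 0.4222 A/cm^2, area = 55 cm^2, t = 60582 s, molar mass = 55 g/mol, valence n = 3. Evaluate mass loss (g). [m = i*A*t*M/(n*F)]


Apply Faraday's law: m = i*A*t*M / (n*F)
Total charge passed Q = i*A*t = 0.4222*55*60582 = 1406774.622 C
m = Q*M/(n*F) = 1406774.622*55/(3*96485) = 267.3044 g

267.3044 g


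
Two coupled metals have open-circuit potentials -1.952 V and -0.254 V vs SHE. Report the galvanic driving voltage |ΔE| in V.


Driving voltage is the absolute potential difference.
|ΔE| = |-1.952 − (-0.254)| = 1.698 V

1.698 V


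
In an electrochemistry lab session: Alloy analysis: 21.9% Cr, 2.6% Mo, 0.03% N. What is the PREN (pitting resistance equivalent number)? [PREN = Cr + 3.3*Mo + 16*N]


Apply the PREN formula: PREN = Cr + 3.3*Mo + 16*N
PREN = 21.9 + 3.3*2.6 + 16*0.03
PREN = 21.9 + 8.58 + 0.48 = 30.96

30.96


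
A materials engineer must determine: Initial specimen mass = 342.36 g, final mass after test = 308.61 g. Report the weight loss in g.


Weight loss = initial − final
WL = 342.36 − 308.61 = 33.75 g

33.75 g


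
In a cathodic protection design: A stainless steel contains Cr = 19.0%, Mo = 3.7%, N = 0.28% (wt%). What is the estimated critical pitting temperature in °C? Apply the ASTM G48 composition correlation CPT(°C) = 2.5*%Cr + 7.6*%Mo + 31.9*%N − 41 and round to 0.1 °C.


Apply the ASTM G48 empirical CPT estimate: CPT(°C) = 2.5*%Cr + 7.6*%Mo + 31.9*%N − 41
2.5*19.0 = 47.5; 7.6*3.7 = 28.12; 31.9*0.28 = 8.932
CPT = 47.5 + 28.12 + 8.932 − 41 = 43.552 °C
Rounded to 0.1 °C: CPT ≈ 43.6 °C

43.6 °C


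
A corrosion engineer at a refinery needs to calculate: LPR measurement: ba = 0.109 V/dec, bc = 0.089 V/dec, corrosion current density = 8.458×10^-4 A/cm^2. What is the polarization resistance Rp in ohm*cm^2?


Apply the Stern-Geary equation: Rp = ba*bc / (2.303*icorr*(ba+bc))
ba*bc = 0.109*0.089 = 0.009701
ba+bc = 0.198; 2.303*icorr*(ba+bc) = 2.303*8.458×10^-4*0.198 = 3.8567973×10^-4
Rp = 0.009701 / 3.8567973×10^-4 = 25.2 ohm*cm^2

25.2 ohm*cm^2


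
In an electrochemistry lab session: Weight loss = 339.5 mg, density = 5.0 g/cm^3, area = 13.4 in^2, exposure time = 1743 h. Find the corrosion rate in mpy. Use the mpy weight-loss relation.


Apply the mpy weight-loss relation: CR = 534 * W / (D * A * T)
Numerator: 534 * 339.5 = 181293.0
Denominator: 5.0 * 13.4 * 1743 = 116781.0
CR = 181293.0 / 116781.0 = 1.5524 mpy

1.5524 mpy


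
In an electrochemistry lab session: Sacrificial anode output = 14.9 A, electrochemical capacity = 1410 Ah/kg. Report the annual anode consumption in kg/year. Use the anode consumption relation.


Annual consumption = current * hours per year / capacity
Rate = 14.9 * 8760 / 1410 = 92.6 kg/year

92.6 kg/year


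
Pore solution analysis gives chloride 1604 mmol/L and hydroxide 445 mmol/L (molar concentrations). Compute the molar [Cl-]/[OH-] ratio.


Threshold parameter = [Cl-] / [OH-] (molar basis; both in mmol/L, so units cancel)
Ratio = 1604 / 445 = 3.6

3.6


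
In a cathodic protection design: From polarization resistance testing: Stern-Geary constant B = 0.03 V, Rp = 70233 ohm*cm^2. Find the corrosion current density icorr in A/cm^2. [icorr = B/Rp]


Apply the Stern-Geary relation: icorr = B / Rp
icorr = 0.03 / 70233 = 4.271×10^-7 A/cm^2

4.271×10^-7 A/cm^2


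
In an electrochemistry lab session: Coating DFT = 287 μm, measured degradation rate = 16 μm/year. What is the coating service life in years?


Service life = thickness / degradation rate
Life = 287 / 16 = 17.9 years

17.9 years


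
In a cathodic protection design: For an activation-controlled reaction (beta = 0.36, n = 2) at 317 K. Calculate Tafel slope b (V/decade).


Apply the Tafel slope relation: b = 2.303*R*T/(beta*n*F)
Numerator: 2.303 * 8.314 * 317 = 6069.64
Denominator: 0.36 * 2 * 96485 = 69469.2
b = 6069.64 / 69469.2 = 0.087 V/decade

0.087 V/decade


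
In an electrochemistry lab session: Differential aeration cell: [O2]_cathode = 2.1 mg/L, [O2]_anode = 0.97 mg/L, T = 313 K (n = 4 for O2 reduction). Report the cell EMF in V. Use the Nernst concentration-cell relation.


Apply the Nernst concentration-cell relation: E = (RT/nF)*ln(C_cathode/C_anode)
RT/nF = 8.314*313/(4*96485) = 0.00674271 V
ln(2.1/0.97) = 0.7724
E = 0.00674271 * 0.7724 = 0.00521 V

0.00521 V


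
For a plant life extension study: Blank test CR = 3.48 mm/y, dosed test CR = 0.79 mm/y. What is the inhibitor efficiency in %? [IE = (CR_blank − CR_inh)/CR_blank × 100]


Apply the inhibitor-efficiency definition: IE = (CR_blank − CR_inh)/CR_blank × 100
IE = (3.48 − 0.79) / 3.48 × 100
IE = 2.69 / 3.48 × 100 = 77.3 %

77.3 %


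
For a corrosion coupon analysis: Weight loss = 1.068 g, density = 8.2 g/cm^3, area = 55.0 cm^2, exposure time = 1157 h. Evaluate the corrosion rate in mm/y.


Apply the mm/y weight-loss relation: CR = 87600 * W / (D * A * T)
Numerator: 87600 * 1.068 = 93556.8
Denominator: 8.2 * 55.0 * 1157 = 521807.0
CR = 93556.8 / 521807.0 = 0.17929 mm/y

0.17929 mm/y


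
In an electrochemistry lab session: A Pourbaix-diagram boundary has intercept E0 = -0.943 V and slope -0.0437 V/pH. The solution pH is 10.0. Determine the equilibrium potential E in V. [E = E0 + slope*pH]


Apply the Pourbaix line equation: E = E0 + slope*pH
E = -0.943 + (-0.0437)*10.0 = -0.943 + (-0.437) = -1.38 V
Rounded to 3 decimal places: E = -1.380 V

-1.380 V


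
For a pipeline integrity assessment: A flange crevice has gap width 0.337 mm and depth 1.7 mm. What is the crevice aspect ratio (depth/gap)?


Aspect ratio = depth / gap
Ratio = 1.7 / 0.337 = 5.0

5.0


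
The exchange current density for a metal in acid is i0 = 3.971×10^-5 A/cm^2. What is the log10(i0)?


i0 = 3.971×10^-5 A/cm^2
log10(i0) = -4.401

-4.401


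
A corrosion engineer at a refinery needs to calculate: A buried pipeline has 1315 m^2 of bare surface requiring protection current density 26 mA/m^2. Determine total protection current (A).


I = area * current density, then convert mA → A (÷1000)
I = 1315 * 26 / 1000 = 34.19 A

34.19 A


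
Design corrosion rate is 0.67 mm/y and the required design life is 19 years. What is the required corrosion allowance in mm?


Corrosion allowance = CR × design life
CA = 0.67 * 19 = 12.73 mm

12.73 mm


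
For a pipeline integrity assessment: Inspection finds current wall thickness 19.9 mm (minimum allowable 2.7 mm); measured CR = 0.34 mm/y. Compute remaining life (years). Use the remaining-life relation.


Apply the remaining-life relation: RL = (t_current − t_min) / CR
RL = (19.9 − 2.7) / 0.34 = 17.2 / 0.34 = 50.6 years

50.6 years


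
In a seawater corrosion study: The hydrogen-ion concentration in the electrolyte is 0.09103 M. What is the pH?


pH = −log10[H+]
pH = −log10(0.09103) = 1.04

1.04


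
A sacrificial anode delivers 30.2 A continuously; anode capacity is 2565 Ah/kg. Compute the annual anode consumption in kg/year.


Annual consumption = current * hours per year / capacity
Rate = 30.2 * 8760 / 2565 = 103.1 kg/year

103.1 kg/year


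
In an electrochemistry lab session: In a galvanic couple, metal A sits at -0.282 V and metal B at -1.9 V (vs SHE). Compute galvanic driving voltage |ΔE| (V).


Driving voltage is the absolute potential difference.
|ΔE| = |-0.282 − (-1.9)| = 1.618 V

1.618 V


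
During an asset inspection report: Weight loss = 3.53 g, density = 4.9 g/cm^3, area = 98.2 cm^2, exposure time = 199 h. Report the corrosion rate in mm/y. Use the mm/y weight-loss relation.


Apply the mm/y weight-loss relation: CR = 87600 * W / (D * A * T)
Numerator: 87600 * 3.53 = 309228.0
Denominator: 4.9 * 98.2 * 199 = 95754.82
CR = 309228.0 / 95754.82 = 3.22937 mm/y

3.22937 mm/y


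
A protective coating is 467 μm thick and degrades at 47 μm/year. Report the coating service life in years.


Service life = thickness / degradation rate
Life = 467 / 47 = 9.9 years

9.9 years


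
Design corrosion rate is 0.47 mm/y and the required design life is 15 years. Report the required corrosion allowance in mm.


Corrosion allowance = CR × design life
CA = 0.47 * 15 = 7.05 mm

7.05 mm


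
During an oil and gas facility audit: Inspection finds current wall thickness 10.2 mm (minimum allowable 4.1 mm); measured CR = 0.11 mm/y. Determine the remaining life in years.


Apply the remaining-life relation: RL = (t_current − t_min) / CR
RL = (10.2 − 4.1) / 0.11 = 6.1 / 0.11 = 55.5 years

55.5 years


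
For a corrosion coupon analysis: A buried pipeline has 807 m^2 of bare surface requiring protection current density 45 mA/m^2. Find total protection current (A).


I = area * current density, then convert mA → A (÷1000)
I = 807 * 45 / 1000 = 36.32 A

36.32 A


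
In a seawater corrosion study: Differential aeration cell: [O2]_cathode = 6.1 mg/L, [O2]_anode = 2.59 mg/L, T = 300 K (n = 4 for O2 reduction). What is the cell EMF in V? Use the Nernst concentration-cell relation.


Apply the Nernst concentration-cell relation: E = (RT/nF)*ln(C_cathode/C_anode)
RT/nF = 8.314*300/(4*96485) = 0.00646266 V
ln(6.1/2.59) = 0.85663
E = 0.00646266 * 0.85663 = 0.00554 V

0.00554 V


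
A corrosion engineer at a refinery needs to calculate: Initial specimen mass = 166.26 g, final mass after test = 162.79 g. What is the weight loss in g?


Weight loss = initial − final
WL = 166.26 − 162.79 = 3.47 g

3.47 g


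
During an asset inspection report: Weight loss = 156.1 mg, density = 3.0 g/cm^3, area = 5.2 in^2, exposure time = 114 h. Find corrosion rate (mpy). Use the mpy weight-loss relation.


Apply the mpy weight-loss relation: CR = 534 * W / (D * A * T)
Numerator: 534 * 156.1 = 83357.4
Denominator: 3.0 * 5.2 * 114 = 1778.4
CR = 83357.4 / 1778.4 = 46.8721 mpy

46.8721 mpy


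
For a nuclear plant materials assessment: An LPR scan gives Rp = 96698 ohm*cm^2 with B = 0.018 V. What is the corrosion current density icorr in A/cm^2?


Apply the Stern-Geary relation: icorr = B / Rp
icorr = 0.018 / 96698 = 1.861×10^-7 A/cm^2

1.861×10^-7 A/cm^2


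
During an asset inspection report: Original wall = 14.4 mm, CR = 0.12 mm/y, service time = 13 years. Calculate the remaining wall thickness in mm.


Remaining wall = original − CR × time
t = 14.4 − 0.12*13 = 14.4 − 1.56 = 12.84 mm

12.84 mm


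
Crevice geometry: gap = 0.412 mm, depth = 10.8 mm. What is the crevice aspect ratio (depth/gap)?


Aspect ratio = depth / gap
Ratio = 10.8 / 0.412 = 26.2

26.2


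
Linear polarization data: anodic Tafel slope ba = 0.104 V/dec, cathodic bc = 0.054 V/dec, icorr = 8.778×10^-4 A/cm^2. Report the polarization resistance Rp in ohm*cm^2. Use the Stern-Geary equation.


Apply the Stern-Geary equation: Rp = ba*bc / (2.303*icorr*(ba+bc))
ba*bc = 0.104*0.054 = 0.005616
ba+bc = 0.158; 2.303*icorr*(ba+bc) = 2.303*8.778×10^-4*0.158 = 3.194086×10^-4
Rp = 0.005616 / 3.194086×10^-4 = 17.58 ohm*cm^2

17.58 ohm*cm^2


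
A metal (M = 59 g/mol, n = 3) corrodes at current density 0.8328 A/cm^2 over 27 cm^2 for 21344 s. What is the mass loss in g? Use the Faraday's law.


Apply Faraday's law: m = i*A*t*M / (n*F)
Total charge passed Q = i*A*t = 0.8328*27*21344 = 479932.6464 C
m = Q*M/(n*F) = 479932.6464*59/(3*96485) = 97.8253 g

97.8253 g


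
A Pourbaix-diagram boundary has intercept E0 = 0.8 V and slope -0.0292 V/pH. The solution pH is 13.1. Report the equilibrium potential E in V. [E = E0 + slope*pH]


Apply the Pourbaix line equation: E = E0 + slope*pH
E = 0.8 + (-0.0292)*13.1 = 0.8 + (-0.38252) = 0.41748 V
Rounded to 4 decimal places: E = 0.4175 V

0.4175 V


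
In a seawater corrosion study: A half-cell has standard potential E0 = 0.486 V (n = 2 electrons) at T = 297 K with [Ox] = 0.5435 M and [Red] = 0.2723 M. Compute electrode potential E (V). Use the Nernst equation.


Apply the Nernst equation: E = E0 + (RT/nF)*ln([Ox]/[Red])
Step 1: RT/nF = 8.314*297/(2*96485) = 0.01279607 V
Step 2: [Ox]/[Red] = 0.5435/0.2723 = 1.99596
Step 3: ln(1.99596) = 0.691125
Step 4: correction = 0.01279607 * 0.691125 = 0.009 V
E = 0.486 + 0.009 = 0.495 V

0.495 V


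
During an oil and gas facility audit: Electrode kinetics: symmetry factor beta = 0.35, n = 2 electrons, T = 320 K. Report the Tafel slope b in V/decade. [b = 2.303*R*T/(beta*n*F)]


Apply the Tafel slope relation: b = 2.303*R*T/(beta*n*F)
Numerator: 2.303 * 8.314 * 320 = 6127.09
Denominator: 0.35 * 2 * 96485 = 67539.5
b = 6127.09 / 67539.5 = 0.0907 V/decade

0.0907 V/decade


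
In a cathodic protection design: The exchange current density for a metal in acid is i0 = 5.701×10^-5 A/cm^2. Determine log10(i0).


i0 = 5.701×10^-5 A/cm^2
log10(i0) = -4.244

-4.244


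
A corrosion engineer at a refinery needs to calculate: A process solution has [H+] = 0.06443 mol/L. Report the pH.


pH = −log10[H+]
pH = −log10(0.06443) = 1.19

1.19


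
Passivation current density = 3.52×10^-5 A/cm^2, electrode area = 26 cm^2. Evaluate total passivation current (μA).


I = i_pass * A, then convert A → μA (×10^6)
I = 3.52×10^-5 * 26 * 10^6 = 915.2 μA

915.2 μA


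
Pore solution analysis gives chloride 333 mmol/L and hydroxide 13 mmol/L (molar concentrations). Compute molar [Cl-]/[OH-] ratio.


Threshold parameter = [Cl-] / [OH-] (molar basis; both in mmol/L, so units cancel)
Ratio = 333 / 13 = 25.62

25.62


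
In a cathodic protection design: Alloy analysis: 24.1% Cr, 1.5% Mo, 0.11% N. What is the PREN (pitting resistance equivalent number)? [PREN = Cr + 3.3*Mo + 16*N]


Apply the PREN formula: PREN = Cr + 3.3*Mo + 16*N
PREN = 24.1 + 3.3*1.5 + 16*0.11
PREN = 24.1 + 4.95 + 1.76 = 30.81

30.81


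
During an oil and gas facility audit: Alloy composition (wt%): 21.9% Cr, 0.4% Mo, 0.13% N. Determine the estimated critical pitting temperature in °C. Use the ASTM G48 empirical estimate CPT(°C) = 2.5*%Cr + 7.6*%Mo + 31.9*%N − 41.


Apply the ASTM G48 empirical CPT estimate: CPT(°C) = 2.5*%Cr + 7.6*%Mo + 31.9*%N − 41
2.5*21.9 = 54.75; 7.6*0.4 = 3.04; 31.9*0.13 = 4.147
CPT = 54.75 + 3.04 + 4.147 − 41 = 20.937 °C
Rounded to 0.1 °C: CPT ≈ 20.9 °C

20.9 °C


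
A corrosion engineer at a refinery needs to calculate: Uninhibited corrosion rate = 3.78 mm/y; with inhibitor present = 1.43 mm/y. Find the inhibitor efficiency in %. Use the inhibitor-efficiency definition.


Apply the inhibitor-efficiency definition: IE = (CR_blank − CR_inh)/CR_blank × 100
IE = (3.78 − 1.43) / 3.78 × 100
IE = 2.35 / 3.78 × 100 = 62.2 %

62.2 %


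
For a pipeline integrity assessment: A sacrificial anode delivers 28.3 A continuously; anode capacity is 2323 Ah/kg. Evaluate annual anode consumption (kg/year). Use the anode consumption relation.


Annual consumption = current * hours per year / capacity
Rate = 28.3 * 8760 / 2323 = 106.7 kg/year

106.7 kg/year


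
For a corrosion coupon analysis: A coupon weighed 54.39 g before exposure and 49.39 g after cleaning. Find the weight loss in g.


Weight loss = initial − final
WL = 54.39 − 49.39 = 5.0 g

5.0 g


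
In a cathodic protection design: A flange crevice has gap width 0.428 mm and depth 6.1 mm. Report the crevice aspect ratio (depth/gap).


Aspect ratio = depth / gap
Ratio = 6.1 / 0.428 = 14.3

14.3


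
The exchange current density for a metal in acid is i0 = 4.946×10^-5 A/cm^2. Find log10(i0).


i0 = 4.946×10^-5 A/cm^2
log10(i0) = -4.306

-4.306


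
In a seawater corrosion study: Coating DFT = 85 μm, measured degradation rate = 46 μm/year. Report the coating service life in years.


Service life = thickness / degradation rate
Life = 85 / 46 = 1.8 years

1.8 years


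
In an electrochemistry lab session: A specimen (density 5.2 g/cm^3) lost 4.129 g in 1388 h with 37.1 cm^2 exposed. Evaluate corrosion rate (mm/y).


Apply the mm/y weight-loss relation: CR = 87600 * W / (D * A * T)
Numerator: 87600 * 4.129 = 361700.4
Denominator: 5.2 * 37.1 * 1388 = 267772.96
CR = 361700.4 / 267772.96 = 1.3508 mm/y

1.3508 mm/y


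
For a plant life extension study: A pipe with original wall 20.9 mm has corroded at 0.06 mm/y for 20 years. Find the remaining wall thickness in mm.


Remaining wall = original − CR × time
t = 20.9 − 0.06*20 = 20.9 − 1.2 = 19.7 mm

19.7 mm


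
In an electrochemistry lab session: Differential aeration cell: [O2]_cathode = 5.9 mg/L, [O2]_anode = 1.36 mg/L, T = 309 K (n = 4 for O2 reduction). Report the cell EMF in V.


Apply the Nernst concentration-cell relation: E = (RT/nF)*ln(C_cathode/C_anode)
RT/nF = 8.314*309/(4*96485) = 0.00665654 V
ln(5.9/1.36) = 1.46747
E = 0.00665654 * 1.46747 = 0.00977 V

0.00977 V
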